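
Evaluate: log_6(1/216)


We need the exponent such that 6^? = 1/216
6^(-3) = 1/6^3 = 1/216
Therefore log_6(1/216) = -3

-3


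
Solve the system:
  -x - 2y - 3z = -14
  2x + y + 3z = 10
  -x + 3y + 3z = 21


Using Cramer's rule. Expand each determinant along the first row.
D  = (-1)*[1*3 - 3*3] - (-2)*[2*3 - 3*(-1)] + (-3)*[2*3 - 1*(-1)]
  = (-1)*(-6) - (-2)*(9) + (-3)*(7) = 3
Dx = (-14)*[1*3 - 3*3] - (-2)*[10*3 - 3*21] + (-3)*[10*3 - 1*21]
  = (-14)*(-6) - (-2)*(-33) + (-3)*(9) = -9
Dy = (-1)*[10*3 - 3*21] - (-14)*[2*3 - 3*(-1)] + (-3)*[2*21 - 10*(-1)]
  = (-1)*(-33) - (-14)*(9) + (-3)*(52) = 3
Dz = (-1)*[1*21 - 10*3] - (-2)*[2*21 - 10*(-1)] + (-14)*[2*3 - 1*(-1)]
  = (-1)*(-9) - (-2)*(52) + (-14)*(7) = 15
x = Dx/D = -9/3 = -3, y = Dy/D = 3/3 = 1, z = Dz/D = 15/3 = 5
Check eq1: (-1)(-3) + (-2)(1) + (-3)(5) = -14 = -14 ✓
Check eq2: (2)(-3) + (1)(1) + (3)(5) = 10 = 10 ✓
Check eq3: (-1)(-3) + (3)(1) + (3)(5) = 21 = 21 ✓

x = -3, y = 1, z = 5


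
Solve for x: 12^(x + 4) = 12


Express both sides with the same base.
12 = 12^1
Since the bases match, equate exponents: x + 4 = 1
So x = 1 - (4) = -3

x = -3


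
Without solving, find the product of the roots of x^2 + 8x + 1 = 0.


By Vieta's formulas for ax^2 + bx + c = 0:
  Sum of roots = -b/a
  Product of roots = c/a

Here a = 1, b = 8, c = 1
Sum = -(8)/1 = -8
Product = 1/1 = 1

Product = 1


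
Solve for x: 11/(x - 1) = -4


Multiply both sides by (x - 1): 11 = -4(x - 1)
Distribute: 11 = -4x + 4
-4x = 11 - 4 = 7
x = -7/4

x = -7/4


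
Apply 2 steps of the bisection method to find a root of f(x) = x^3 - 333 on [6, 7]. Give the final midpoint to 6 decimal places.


f(x) = x^3 - 333
f(6) = -117 < 0
f(7) = 10 > 0

Step 1: midpoint = (6.000000 + 7.000000)/2 = 6.500000
  f(6.500000) = -58.375000
  f(mid) < 0, so root is in [6.500000, 7.000000]

Step 2: midpoint = (6.500000 + 7.000000)/2 = 6.750000
  f(6.750000) = -25.453125
  f(mid) < 0, so root is in [6.750000, 7.000000]

midpoint = 6.750000


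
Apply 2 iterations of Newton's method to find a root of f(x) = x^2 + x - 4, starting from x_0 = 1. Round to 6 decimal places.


Newton's method: x_(n+1) = x_n - f(x_n)/f'(x_n)
f(x) = x^2 + x - 4
f'(x) = 2x + 1

Iteration 1:
  f(1.000000) = -2.000000
  f'(1.000000) = 3.000000
  x_1 = 1.000000 - (-2.000000)/(3.000000) = 1.666667

Iteration 2:
  f(1.666667) = 0.444444
  f'(1.666667) = 4.333333
  x_2 = 1.666667 - (0.444444)/(4.333333) = 1.564103

x_2 = 1.564103


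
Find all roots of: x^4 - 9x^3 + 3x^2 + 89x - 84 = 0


Let p(x) = x^4 - 9x^3 + 3x^2 + 89x - 84. By the rational root theorem (leading coefficient 1), any rational root is an integer divisor of 84: try ±1, ±2, ... in turn.
Test x = 1: value = 0 ✓, so (x - 1) is a factor.
Synthetic division by (x - 1): bring down 1; 1(1) - 9 = -8; (-8)(1) + 3 = -5; (-5)(1) + 89 = 84; 84(1) - 84 = 0 → quotient x^3 - 8x^2 - 5x + 84, remainder 0.
Continue with the quotient x^3 - 8x^2 - 5x + 84 (candidates must divide 84; re-test x = 1 first in case it repeats).
Test x = 1: value = 72 ≠ 0.
Test x = -1: value = 80 ≠ 0.
Test x = 2: value = 50 ≠ 0.
Test x = -2: value = 54 ≠ 0.
Test x = 3: value = 24 ≠ 0.
Test x = -3: value = 0 ✓, so (x + 3) is a factor.
Synthetic division by (x + 3): bring down 1; 1(-3) - 8 = -11; (-11)(-3) - 5 = 28; 28(-3) + 84 = 0 → quotient x^2 - 11x + 28, remainder 0.
Solve the quadratic x^2 - 11x + 28 = 0: discriminant = (-11)^2 - 4(1)(28) = 121 - 112 = 9.
sqrt(9) = 3, so x = (11 ± 3)/2: x = 7 or x = 4.
Collecting all roots found:

x = -3, x = 1, x = 4, x = 7


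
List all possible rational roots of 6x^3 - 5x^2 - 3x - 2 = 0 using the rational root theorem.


Rational root theorem: possible roots are ±p/q where:
  p divides the constant term (-2): p ∈ {1, 2}
  q divides the leading coefficient (6): q ∈ {1, 2, 3, 6}

All possible rational roots: -2, -1, -2/3, -1/2, -1/3, -1/6, 1/6, 1/3, 1/2, 2/3, 1, 2

-2, -1, -2/3, -1/2, -1/3, -1/6, 1/6, 1/3, 1/2, 2/3, 1, 2


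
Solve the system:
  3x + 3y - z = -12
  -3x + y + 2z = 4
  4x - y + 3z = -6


Using Cramer's rule. Expand each determinant along the first row.
D  = 3*[1*3 - 2*(-1)] - 3*[(-3)*3 - 2*4] + (-1)*[(-3)*(-1) - 1*4]
  = 3*(5) - 3*(-17) + (-1)*(-1) = 67
Dx = (-12)*[1*3 - 2*(-1)] - 3*[4*3 - 2*(-6)] + (-1)*[4*(-1) - 1*(-6)]
  = (-12)*(5) - 3*(24) + (-1)*(2) = -134
Dy = 3*[4*3 - 2*(-6)] - (-12)*[(-3)*3 - 2*4] + (-1)*[(-3)*(-6) - 4*4]
  = 3*(24) - (-12)*(-17) + (-1)*(2) = -134
Dz = 3*[1*(-6) - 4*(-1)] - 3*[(-3)*(-6) - 4*4] + (-12)*[(-3)*(-1) - 1*4]
  = 3*(-2) - 3*(2) + (-12)*(-1) = 0
x = Dx/D = -134/67 = -2, y = Dy/D = -134/67 = -2, z = Dz/D = 0/67 = 0
Check eq1: (3)(-2) + (3)(-2) + (-1)(0) = -12 = -12 ✓
Check eq2: (-3)(-2) + (1)(-2) + (2)(0) = 4 = 4 ✓
Check eq3: (4)(-2) + (-1)(-2) + (3)(0) = -6 = -6 ✓

x = -2, y = -2, z = 0


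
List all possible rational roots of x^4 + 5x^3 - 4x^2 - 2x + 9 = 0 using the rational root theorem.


Rational root theorem: possible roots are ±p/q where:
  p divides the constant term (9): p ∈ {1, 3, 9}
  q divides the leading coefficient (1): q ∈ {1}

All possible rational roots: -9, -3, -1, 1, 3, 9

-9, -3, -1, 1, 3, 9


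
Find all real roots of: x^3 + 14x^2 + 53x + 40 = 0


Let p(x) = x^3 + 14x^2 + 53x + 40. By the rational root theorem (leading coefficient 1), any rational root is an integer divisor of 40: try ±1, ±2, ... in turn.
Test x = 1: value = 108 ≠ 0.
Test x = -1: value = 0 ✓, so (x + 1) is a factor.
Synthetic division by (x + 1): bring down 1; 1(-1) + 14 = 13; 13(-1) + 53 = 40; 40(-1) + 40 = 0 → quotient x^2 + 13x + 40, remainder 0.
Solve the quadratic x^2 + 13x + 40 = 0: discriminant = 13^2 - 4(1)(40) = 169 - 160 = 9.
sqrt(9) = 3, so x = (-13 ± 3)/2: x = -5 or x = -8.

x = -8, x = -5, x = -1


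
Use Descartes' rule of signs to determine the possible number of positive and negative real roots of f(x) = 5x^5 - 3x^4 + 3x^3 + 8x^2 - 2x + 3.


Descartes' rule of signs:

For positive roots, count sign changes in f(x) = 5x^5 - 3x^4 + 3x^3 + 8x^2 - 2x + 3:
Signs of coefficients: +, -, +, +, -, +
Number of sign changes: 4
Possible positive real roots: 4, 2, 0

For negative roots, examine f(-x) = -5x^5 - 3x^4 - 3x^3 + 8x^2 + 2x + 3:
Signs of coefficients: -, -, -, +, +, +
Number of sign changes: 1
Possible negative real roots: 1

Positive roots: 4 or 2 or 0; Negative roots: 1


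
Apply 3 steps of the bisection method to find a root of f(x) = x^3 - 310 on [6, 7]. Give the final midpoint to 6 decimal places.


f(x) = x^3 - 310
f(6) = -94 < 0
f(7) = 33 > 0

Step 1: midpoint = (6.000000 + 7.000000)/2 = 6.500000
  f(6.500000) = -35.375000
  f(mid) < 0, so root is in [6.500000, 7.000000]

Step 2: midpoint = (6.500000 + 7.000000)/2 = 6.750000
  f(6.750000) = -2.453125
  f(mid) < 0, so root is in [6.750000, 7.000000]

Step 3: midpoint = (6.750000 + 7.000000)/2 = 6.875000
  f(6.875000) = 14.951172
  f(mid) > 0, so root is in [6.750000, 6.875000]

midpoint = 6.875000


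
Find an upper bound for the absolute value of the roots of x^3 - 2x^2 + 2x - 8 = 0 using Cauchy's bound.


Cauchy's bound: all roots r satisfy |r| <= 1 + max(|a_i/a_n|) for i = 0,...,n-1
where a_n is the leading coefficient.

Coefficients: [1, -2, 2, -8]
Leading coefficient a_n = 1
Ratios |a_i/a_n|: 2, 2, 8
Maximum ratio: 8
Cauchy's bound: |r| <= 1 + 8 = 9

Upper bound = 9


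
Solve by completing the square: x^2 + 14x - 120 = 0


Start: x^2 + 14x - 120 = 0
Move constant: x^2 + 14x = 120
Half of 14 is 7, squared is 49
Add 49 to both sides: x^2 + 14x + 49 = 169
(x + 7)^2 = 169
x + 7 = ±13
x = -7 + 13 = 6 or x = -7 - 13 = -20

x = -20, x = 6


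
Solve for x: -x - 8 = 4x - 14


Starting with: -x - 8 = 4x - 14
Move all x terms to left: (-1 - 4)x = -14 + 8
Simplify: -5x = -6
Divide both sides by -5: x = 6/5

x = 6/5


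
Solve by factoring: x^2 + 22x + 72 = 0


We need two numbers that multiply to 72 and add to 22.
Those numbers are 18 and 4 (since 18 * 4 = 72 and 18 + 4 = 22).
So x^2 + 22x + 72 = (x + 18)(x + 4) = 0
Setting each factor to zero: x = -18 or x = -4

x = -18, x = -4


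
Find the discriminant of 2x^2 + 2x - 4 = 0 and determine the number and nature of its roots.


For ax^2 + bx + c = 0, discriminant D = b^2 - 4ac
Here a = 2, b = 2, c = -4
D = (2)^2 - 4(2)(-4) = 4 + 32 = 36

D = 36 > 0 and is a perfect square (sqrt = 6)
The equation has 2 distinct real rational roots.

Discriminant = 36, 2 distinct real rational roots


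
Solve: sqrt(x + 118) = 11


Square both sides: x + 118 = 11^2 = 121
x = 121 - 118 = 3
x = 3
Check: sqrt(1*3 + 118) = sqrt(121) = 11 ✓

x = 3


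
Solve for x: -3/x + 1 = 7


Subtract 1 from both sides: -3/x = 6
Multiply both sides by x: -3 = 6 * x
Divide by 6: x = -1/2

x = -1/2


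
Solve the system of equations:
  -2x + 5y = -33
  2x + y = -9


Using Cramer's rule:
Determinant D = (-2)(1) - (2)(5) = -2 - 10 = -12
Dx = (-33)(1) - (-9)(5) = -33 + 45 = 12
Dy = (-2)(-9) - (2)(-33) = 18 + 66 = 84
x = Dx/D = 12/-12 = -1
y = Dy/D = 84/-12 = -7

x = -1, y = -7


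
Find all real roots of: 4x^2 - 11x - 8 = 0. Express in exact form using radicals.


Using the quadratic formula: x = (-b ± sqrt(b^2 - 4ac)) / (2a)
Here a = 4, b = -11, c = -8
Discriminant = b^2 - 4ac = (-11)^2 - 4(4)(-8) = 121 + 128 = 249
Since discriminant = 249 > 0, there are two real roots.
x = (11 ± sqrt(249)) / 8
Numerically: x ≈ 3.3475 or x ≈ -0.5975

x = (11 + sqrt(249)) / 8 or x = (11 - sqrt(249)) / 8


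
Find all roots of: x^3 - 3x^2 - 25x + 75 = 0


Let p(x) = x^3 - 3x^2 - 25x + 75. By the rational root theorem (leading coefficient 1), any rational root is an integer divisor of 75: try ±1, ±2, ... in turn.
Test x = 1: value = 48 ≠ 0.
Test x = -1: value = 96 ≠ 0.
Test x = 3: value = 0 ✓, so (x - 3) is a factor.
Synthetic division by (x - 3): bring down 1; 1(3) - 3 = 0; 0(3) - 25 = -25; (-25)(3) + 75 = 0 → quotient x^2 - 25, remainder 0.
Solve the quadratic x^2 - 25 = 0: discriminant = 0^2 - 4(1)(-25) = 0 + 100 = 100.
sqrt(100) = 10, so x = (0 ± 10)/2: x = 5 or x = -5.
Collecting all roots found:

x = -5, x = 3, x = 5


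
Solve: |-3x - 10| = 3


An absolute value equation |expr| = 3 gives two cases:
Case 1: -3x - 10 = 3
  -3x = 13, so x = -13/3
Case 2: -3x - 10 = -3
  -3x = 7, so x = -7/3

x = -13/3, x = -7/3


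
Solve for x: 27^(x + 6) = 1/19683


Express both sides with the same base.
1/19683 = 27^(-3)
Since the bases match, equate exponents: x + 6 = -3
So x = -3 - (6) = -9

x = -9


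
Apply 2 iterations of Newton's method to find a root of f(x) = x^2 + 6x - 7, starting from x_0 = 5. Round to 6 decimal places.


Newton's method: x_(n+1) = x_n - f(x_n)/f'(x_n)
f(x) = x^2 + 6x - 7
f'(x) = 2x + 6

Iteration 1:
  f(5.000000) = 48.000000
  f'(5.000000) = 16.000000
  x_1 = 5.000000 - (48.000000)/(16.000000) = 2.000000

Iteration 2:
  f(2.000000) = 9.000000
  f'(2.000000) = 10.000000
  x_2 = 2.000000 - (9.000000)/(10.000000) = 1.100000

x_2 = 1.100000


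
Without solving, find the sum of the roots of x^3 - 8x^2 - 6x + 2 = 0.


By Vieta's formulas for x^3 + bx^2 + cx + d = 0:
  r1 + r2 + r3 = -b/a = 8
  r1*r2 + r1*r3 + r2*r3 = c/a = -6
  r1*r2*r3 = -d/a = -2


Sum = 8


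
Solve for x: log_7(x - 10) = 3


Convert to exponential form: x - 10 = 7^3 = 343
x = 343 + 10 = 353
Check: log_7(353 - 10) = log_7(343) = log_7(343) = 3 ✓

x = 353


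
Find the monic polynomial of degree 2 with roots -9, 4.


A monic polynomial with roots -9, 4 is:
p(x) = (x + 9)(x - 4)
After multiplying by (x + 9): x + 9
After multiplying by (x - 4): x^2 + 5x - 36

x^2 + 5x - 36


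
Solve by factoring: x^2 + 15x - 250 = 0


We need two numbers that multiply to -250 and add to 15.
Those numbers are -10 and 25 (since (-10) * 25 = -250 and (-10) + 25 = 15).
So x^2 + 15x - 250 = (x - 10)(x + 25) = 0
Setting each factor to zero: x = 10 or x = -25

x = -25, x = 10


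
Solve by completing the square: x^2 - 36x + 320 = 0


Start: x^2 - 36x + 320 = 0
Move constant: x^2 - 36x = -320
Half of -36 is -18, squared is 324
Add 324 to both sides: x^2 - 36x + 324 = 4
(x - 18)^2 = 4
x - 18 = ±2
x = 18 + 2 = 20 or x = 18 - 2 = 16

x = 16, x = 20


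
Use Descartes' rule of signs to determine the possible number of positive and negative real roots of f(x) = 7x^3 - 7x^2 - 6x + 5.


Descartes' rule of signs:

For positive roots, count sign changes in f(x) = 7x^3 - 7x^2 - 6x + 5:
Signs of coefficients: +, -, -, +
Number of sign changes: 2
Possible positive real roots: 2, 0

For negative roots, examine f(-x) = -7x^3 - 7x^2 + 6x + 5:
Signs of coefficients: -, -, +, +
Number of sign changes: 1
Possible negative real roots: 1

Positive roots: 2 or 0; Negative roots: 1


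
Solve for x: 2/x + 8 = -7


Subtract 8 from both sides: 2/x = -15
Multiply both sides by x: 2 = -15 * x
Divide by -15: x = -2/15

x = -2/15


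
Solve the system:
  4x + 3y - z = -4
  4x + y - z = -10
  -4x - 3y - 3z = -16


Using Cramer's rule. Expand each determinant along the first row.
D  = 4*[1*(-3) - (-1)*(-3)] - 3*[4*(-3) - (-1)*(-4)] + (-1)*[4*(-3) - 1*(-4)]
  = 4*(-6) - 3*(-16) + (-1)*(-8) = 32
Dx = (-4)*[1*(-3) - (-1)*(-3)] - 3*[(-10)*(-3) - (-1)*(-16)] + (-1)*[(-10)*(-3) - 1*(-16)]
  = (-4)*(-6) - 3*(14) + (-1)*(46) = -64
Dy = 4*[(-10)*(-3) - (-1)*(-16)] - (-4)*[4*(-3) - (-1)*(-4)] + (-1)*[4*(-16) - (-10)*(-4)]
  = 4*(14) - (-4)*(-16) + (-1)*(-104) = 96
Dz = 4*[1*(-16) - (-10)*(-3)] - 3*[4*(-16) - (-10)*(-4)] + (-4)*[4*(-3) - 1*(-4)]
  = 4*(-46) - 3*(-104) + (-4)*(-8) = 160
x = Dx/D = -64/32 = -2, y = Dy/D = 96/32 = 3, z = Dz/D = 160/32 = 5
Check eq1: (4)(-2) + (3)(3) + (-1)(5) = -4 = -4 ✓
Check eq2: (4)(-2) + (1)(3) + (-1)(5) = -10 = -10 ✓
Check eq3: (-4)(-2) + (-3)(3) + (-3)(5) = -16 = -16 ✓

x = -2, y = 3, z = 5


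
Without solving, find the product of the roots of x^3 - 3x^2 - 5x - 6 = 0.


By Vieta's formulas for x^3 + bx^2 + cx + d = 0:
  r1 + r2 + r3 = -b/a = 3
  r1*r2 + r1*r3 + r2*r3 = c/a = -5
  r1*r2*r3 = -d/a = 6


Product = 6


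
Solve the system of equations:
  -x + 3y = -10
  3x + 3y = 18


Using Cramer's rule:
Determinant D = (-1)(3) - (3)(3) = -3 - 9 = -12
Dx = (-10)(3) - (18)(3) = -30 - 54 = -84
Dy = (-1)(18) - (3)(-10) = -18 + 30 = 12
x = Dx/D = -84/-12 = 7
y = Dy/D = 12/-12 = -1

x = 7, y = -1


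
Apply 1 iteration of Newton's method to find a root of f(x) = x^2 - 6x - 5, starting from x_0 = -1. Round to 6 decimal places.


Newton's method: x_(n+1) = x_n - f(x_n)/f'(x_n)
f(x) = x^2 - 6x - 5
f'(x) = 2x - 6

Iteration 1:
  f(-1.000000) = 2.000000
  f'(-1.000000) = -8.000000
  x_1 = -1.000000 - (2.000000)/(-8.000000) = -0.750000

x_1 = -0.750000


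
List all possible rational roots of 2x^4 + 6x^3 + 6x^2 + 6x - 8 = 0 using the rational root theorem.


Rational root theorem: possible roots are ±p/q where:
  p divides the constant term (-8): p ∈ {1, 2, 4, 8}
  q divides the leading coefficient (2): q ∈ {1, 2}

All possible rational roots: -8, -4, -2, -1, -1/2, 1/2, 1, 2, 4, 8

-8, -4, -2, -1, -1/2, 1/2, 1, 2, 4, 8


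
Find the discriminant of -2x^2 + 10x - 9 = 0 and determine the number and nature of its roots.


For ax^2 + bx + c = 0, discriminant D = b^2 - 4ac
Here a = -2, b = 10, c = -9
D = (10)^2 - 4(-2)(-9) = 100 - 72 = 28

D = 28 > 0 but not a perfect square
The equation has 2 distinct real irrational roots.

Discriminant = 28, 2 distinct real irrational roots


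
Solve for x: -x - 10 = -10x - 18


Starting with: -x - 10 = -10x - 18
Move all x terms to left: (-1 + 10)x = -18 + 10
Simplify: 9x = -8
Divide both sides by 9: x = -8/9

x = -8/9


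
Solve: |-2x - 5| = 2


An absolute value equation |expr| = 2 gives two cases:
Case 1: -2x - 5 = 2
  -2x = 7, so x = -7/2
Case 2: -2x - 5 = -2
  -2x = 3, so x = -3/2

x = -7/2, x = -3/2


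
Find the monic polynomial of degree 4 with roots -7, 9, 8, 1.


A monic polynomial with roots -7, 9, 8, 1 is:
p(x) = (x + 7)(x - 9)(x - 8)(x - 1)
After multiplying by (x + 7): x + 7
After multiplying by (x - 9): x^2 - 2x - 63
After multiplying by (x - 8): x^3 - 10x^2 - 47x + 504
After multiplying by (x - 1): x^4 - 11x^3 - 37x^2 + 551x - 504

x^4 - 11x^3 - 37x^2 + 551x - 504


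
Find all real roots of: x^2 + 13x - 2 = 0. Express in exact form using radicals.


Using the quadratic formula: x = (-b ± sqrt(b^2 - 4ac)) / (2a)
Here a = 1, b = 13, c = -2
Discriminant = b^2 - 4ac = 13^2 - 4(1)(-2) = 169 + 8 = 177
Since discriminant = 177 > 0, there are two real roots.
x = (-13 ± sqrt(177)) / 2
Numerically: x ≈ 0.1521 or x ≈ -13.1521

x = (-13 + sqrt(177)) / 2 or x = (-13 - sqrt(177)) / 2


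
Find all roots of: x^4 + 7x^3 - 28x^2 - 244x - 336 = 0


Let p(x) = x^4 + 7x^3 - 28x^2 - 244x - 336. By the rational root theorem (leading coefficient 1), any rational root is an integer divisor of 336: try ±1, ±2, ... in turn.
Test x = 1: value = -600 ≠ 0.
Test x = -1: value = -126 ≠ 0.
Test x = 2: value = -864 ≠ 0.
Test x = -2: value = 0 ✓, so (x + 2) is a factor.
Synthetic division by (x + 2): bring down 1; 1(-2) + 7 = 5; 5(-2) - 28 = -38; (-38)(-2) - 244 = -168; (-168)(-2) - 336 = 0 → quotient x^3 + 5x^2 - 38x - 168, remainder 0.
Continue with the quotient x^3 + 5x^2 - 38x - 168 (candidates must divide 168; re-test x = -2 first in case it repeats).
Test x = -2: value = -80 ≠ 0.
Test x = 3: value = -210 ≠ 0.
Test x = -3: value = -36 ≠ 0.
Test x = 4: value = -176 ≠ 0.
Test x = -4: value = 0 ✓, so (x + 4) is a factor.
Synthetic division by (x + 4): bring down 1; 1(-4) + 5 = 1; 1(-4) - 38 = -42; (-42)(-4) - 168 = 0 → quotient x^2 + x - 42, remainder 0.
Solve the quadratic x^2 + x - 42 = 0: discriminant = 1^2 - 4(1)(-42) = 1 + 168 = 169.
sqrt(169) = 13, so x = (-1 ± 13)/2: x = 6 or x = -7.
Collecting all roots found:

x = -7, x = -4, x = -2, x = 6


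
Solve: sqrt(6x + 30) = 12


Square both sides: 6x + 30 = 12^2 = 144
6x = 144 - 30 = 114
x = 19
Check: sqrt(6*19 + 30) = sqrt(144) = 12 ✓

x = 19


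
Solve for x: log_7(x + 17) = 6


Convert to exponential form: x + 17 = 7^6 = 117649
x = 117649 - 17 = 117632
Check: log_7(117632 + 17) = log_7(117649) = log_7(117649) = 6 ✓

x = 117632


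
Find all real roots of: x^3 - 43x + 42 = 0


Let p(x) = x^3 - 43x + 42. By the rational root theorem (leading coefficient 1), any rational root is an integer divisor of 42: try ±1, ±2, ... in turn.
Test x = 1: value = 0 ✓, so (x - 1) is a factor.
Synthetic division by (x - 1): bring down 1; 1(1) + 0 = 1; 1(1) - 43 = -42; (-42)(1) + 42 = 0 → quotient x^2 + x - 42, remainder 0.
Solve the quadratic x^2 + x - 42 = 0: discriminant = 1^2 - 4(1)(-42) = 1 + 168 = 169.
sqrt(169) = 13, so x = (-1 ± 13)/2: x = 6 or x = -7.

x = -7, x = 1, x = 6


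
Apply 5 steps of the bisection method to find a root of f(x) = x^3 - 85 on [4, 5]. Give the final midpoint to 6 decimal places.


f(x) = x^3 - 85
f(4) = -21 < 0
f(5) = 40 > 0

Step 1: midpoint = (4.000000 + 5.000000)/2 = 4.500000
  f(4.500000) = 6.125000
  f(mid) > 0, so root is in [4.000000, 4.500000]

Step 2: midpoint = (4.000000 + 4.500000)/2 = 4.250000
  f(4.250000) = -8.234375
  f(mid) < 0, so root is in [4.250000, 4.500000]

Step 3: midpoint = (4.250000 + 4.500000)/2 = 4.375000
  f(4.375000) = -1.259766
  f(mid) < 0, so root is in [4.375000, 4.500000]

Step 4: midpoint = (4.375000 + 4.500000)/2 = 4.437500
  f(4.437500) = 2.380615
  f(mid) > 0, so root is in [4.375000, 4.437500]

Step 5: midpoint = (4.375000 + 4.437500)/2 = 4.406250
  f(4.406250) = 0.547516
  f(mid) > 0, so root is in [4.375000, 4.406250]

midpoint = 4.406250


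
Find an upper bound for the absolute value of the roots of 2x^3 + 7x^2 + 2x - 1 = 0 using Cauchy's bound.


Cauchy's bound: all roots r satisfy |r| <= 1 + max(|a_i/a_n|) for i = 0,...,n-1
where a_n is the leading coefficient.

Coefficients: [2, 7, 2, -1]
Leading coefficient a_n = 2
Ratios |a_i/a_n|: 7/2, 1, 1/2
Maximum ratio: 7/2
Cauchy's bound: |r| <= 1 + 7/2 = 9/2

Upper bound = 9/2


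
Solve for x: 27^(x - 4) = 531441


Express both sides with the same base.
531441 = 27^4
Since the bases match, equate exponents: x - 4 = 4
So x = 4 - (-4) = 8

x = 8


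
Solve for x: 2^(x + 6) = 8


Express both sides with the same base.
8 = 2^3
Since the bases match, equate exponents: x + 6 = 3
So x = 3 - (6) = -3

x = -3


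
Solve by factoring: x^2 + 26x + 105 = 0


We need two numbers that multiply to 105 and add to 26.
Those numbers are 21 and 5 (since 21 * 5 = 105 and 21 + 5 = 26).
So x^2 + 26x + 105 = (x + 21)(x + 5) = 0
Setting each factor to zero: x = -21 or x = -5

x = -21, x = -5


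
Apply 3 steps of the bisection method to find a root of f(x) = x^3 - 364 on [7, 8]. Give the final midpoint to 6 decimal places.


f(x) = x^3 - 364
f(7) = -21 < 0
f(8) = 148 > 0

Step 1: midpoint = (7.000000 + 8.000000)/2 = 7.500000
  f(7.500000) = 57.875000
  f(mid) > 0, so root is in [7.000000, 7.500000]

Step 2: midpoint = (7.000000 + 7.500000)/2 = 7.250000
  f(7.250000) = 17.078125
  f(mid) > 0, so root is in [7.000000, 7.250000]

Step 3: midpoint = (7.000000 + 7.250000)/2 = 7.125000
  f(7.125000) = -2.294922
  f(mid) < 0, so root is in [7.125000, 7.250000]

midpoint = 7.125000


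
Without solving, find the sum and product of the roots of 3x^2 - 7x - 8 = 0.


By Vieta's formulas for ax^2 + bx + c = 0:
  Sum of roots = -b/a
  Product of roots = c/a

Here a = 3, b = -7, c = -8
Sum = -(-7)/3 = 7/3
Product = -8/3 = -8/3

Sum = 7/3, Product = -8/3


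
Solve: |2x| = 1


An absolute value equation |expr| = 1 gives two cases:
Case 1: 2x = 1
  2x = 1, so x = 1/2
Case 2: 2x = -1
  2x = -1, so x = -1/2

x = -1/2, x = 1/2


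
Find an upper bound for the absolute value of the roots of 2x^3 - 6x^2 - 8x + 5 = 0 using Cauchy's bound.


Cauchy's bound: all roots r satisfy |r| <= 1 + max(|a_i/a_n|) for i = 0,...,n-1
where a_n is the leading coefficient.

Coefficients: [2, -6, -8, 5]
Leading coefficient a_n = 2
Ratios |a_i/a_n|: 3, 4, 5/2
Maximum ratio: 4
Cauchy's bound: |r| <= 1 + 4 = 5

Upper bound = 5


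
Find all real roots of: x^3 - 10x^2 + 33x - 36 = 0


Let p(x) = x^3 - 10x^2 + 33x - 36. By the rational root theorem (leading coefficient 1), any rational root is an integer divisor of 36: try ±1, ±2, ... in turn.
Test x = 1: value = -12 ≠ 0.
Test x = -1: value = -80 ≠ 0.
Test x = 2: value = -2 ≠ 0.
Test x = -2: value = -150 ≠ 0.
Test x = 3: value = 0 ✓, so (x - 3) is a factor.
Synthetic division by (x - 3): bring down 1; 1(3) - 10 = -7; (-7)(3) + 33 = 12; 12(3) - 36 = 0 → quotient x^2 - 7x + 12, remainder 0.
Solve the quadratic x^2 - 7x + 12 = 0: discriminant = (-7)^2 - 4(1)(12) = 49 - 48 = 1.
sqrt(1) = 1, so x = (7 ± 1)/2: x = 4 or x = 3.

x = 3 (multiplicity 2), x = 4


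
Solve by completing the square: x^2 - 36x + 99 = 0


Start: x^2 - 36x + 99 = 0
Move constant: x^2 - 36x = -99
Half of -36 is -18, squared is 324
Add 324 to both sides: x^2 - 36x + 324 = 225
(x - 18)^2 = 225
x - 18 = ±15
x = 18 + 15 = 33 or x = 18 - 15 = 3

x = 3, x = 33


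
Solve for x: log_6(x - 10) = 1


Convert to exponential form: x - 10 = 6^1 = 6
x = 6 + 10 = 16
Check: log_6(16 - 10) = log_6(6) = log_6(6) = 1 ✓

x = 16


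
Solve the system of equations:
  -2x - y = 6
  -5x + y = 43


Using Cramer's rule:
Determinant D = (-2)(1) - (-5)(-1) = -2 - 5 = -7
Dx = (6)(1) - (43)(-1) = 6 + 43 = 49
Dy = (-2)(43) - (-5)(6) = -86 + 30 = -56
x = Dx/D = 49/-7 = -7
y = Dy/D = -56/-7 = 8

x = -7, y = 8


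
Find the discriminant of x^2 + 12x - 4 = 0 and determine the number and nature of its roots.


For ax^2 + bx + c = 0, discriminant D = b^2 - 4ac
Here a = 1, b = 12, c = -4
D = (12)^2 - 4(1)(-4) = 144 + 16 = 160

D = 160 > 0 but not a perfect square
The equation has 2 distinct real irrational roots.

Discriminant = 160, 2 distinct real irrational roots


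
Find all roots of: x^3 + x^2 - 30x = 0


The constant term is 0, so x = 0 is a root. Factor out x:
  x^2 + x - 30 = 0
Solve the quadratic x^2 + x - 30 = 0: discriminant = 1^2 - 4(1)(-30) = 1 + 120 = 121.
sqrt(121) = 11, so x = (-1 ± 11)/2: x = 5 or x = -6.
Collecting all roots found:

x = -6, x = 0, x = 5


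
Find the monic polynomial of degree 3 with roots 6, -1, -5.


A monic polynomial with roots 6, -1, -5 is:
p(x) = (x - 6)(x + 1)(x + 5)
After multiplying by (x - 6): x - 6
After multiplying by (x + 1): x^2 - 5x - 6
After multiplying by (x + 5): x^3 - 31x - 30

x^3 - 31x - 30


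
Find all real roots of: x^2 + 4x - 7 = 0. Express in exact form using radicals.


Using the quadratic formula: x = (-b ± sqrt(b^2 - 4ac)) / (2a)
Here a = 1, b = 4, c = -7
Discriminant = b^2 - 4ac = 4^2 - 4(1)(-7) = 16 + 28 = 44
Since discriminant = 44 > 0, there are two real roots.
x = (-4 ± 2*sqrt(11)) / 2
Simplifying: x = -2 ± sqrt(11)
Numerically: x ≈ 1.3166 or x ≈ -5.3166

x = -2 + sqrt(11) or x = -2 - sqrt(11)


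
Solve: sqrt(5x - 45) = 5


Square both sides: 5x - 45 = 5^2 = 25
5x = 25 + 45 = 70
x = 14
Check: sqrt(5*14 - 45) = sqrt(25) = 5 ✓

x = 14


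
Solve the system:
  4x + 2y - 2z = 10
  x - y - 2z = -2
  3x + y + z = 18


Using Cramer's rule. Expand each determinant along the first row.
D  = 4*[(-1)*1 - (-2)*1] - 2*[1*1 - (-2)*3] + (-2)*[1*1 - (-1)*3]
  = 4*(1) - 2*(7) + (-2)*(4) = -18
Dx = 10*[(-1)*1 - (-2)*1] - 2*[(-2)*1 - (-2)*18] + (-2)*[(-2)*1 - (-1)*18]
  = 10*(1) - 2*(34) + (-2)*(16) = -90
Dy = 4*[(-2)*1 - (-2)*18] - 10*[1*1 - (-2)*3] + (-2)*[1*18 - (-2)*3]
  = 4*(34) - 10*(7) + (-2)*(24) = 18
Dz = 4*[(-1)*18 - (-2)*1] - 2*[1*18 - (-2)*3] + 10*[1*1 - (-1)*3]
  = 4*(-16) - 2*(24) + 10*(4) = -72
x = Dx/D = -90/-18 = 5, y = Dy/D = 18/-18 = -1, z = Dz/D = -72/-18 = 4
Check eq1: (4)(5) + (2)(-1) + (-2)(4) = 10 = 10 ✓
Check eq2: (1)(5) + (-1)(-1) + (-2)(4) = -2 = -2 ✓
Check eq3: (3)(5) + (1)(-1) + (1)(4) = 18 = 18 ✓

x = 5, y = -1, z = 4


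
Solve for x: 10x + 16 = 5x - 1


Starting with: 10x + 16 = 5x - 1
Move all x terms to left: (10 - 5)x = -1 - 16
Simplify: 5x = -17
Divide both sides by 5: x = -17/5

x = -17/5


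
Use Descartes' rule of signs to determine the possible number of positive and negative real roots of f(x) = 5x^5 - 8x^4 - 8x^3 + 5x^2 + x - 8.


Descartes' rule of signs:

For positive roots, count sign changes in f(x) = 5x^5 - 8x^4 - 8x^3 + 5x^2 + x - 8:
Signs of coefficients: +, -, -, +, +, -
Number of sign changes: 3
Possible positive real roots: 3, 1

For negative roots, examine f(-x) = -5x^5 - 8x^4 + 8x^3 + 5x^2 - x - 8:
Signs of coefficients: -, -, +, +, -, -
Number of sign changes: 2
Possible negative real roots: 2, 0

Positive roots: 3 or 1; Negative roots: 2 or 0


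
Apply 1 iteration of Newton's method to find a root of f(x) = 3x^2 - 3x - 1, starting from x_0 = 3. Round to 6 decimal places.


Newton's method: x_(n+1) = x_n - f(x_n)/f'(x_n)
f(x) = 3x^2 - 3x - 1
f'(x) = 6x - 3

Iteration 1:
  f(3.000000) = 17.000000
  f'(3.000000) = 15.000000
  x_1 = 3.000000 - (17.000000)/(15.000000) = 1.866667

x_1 = 1.866667


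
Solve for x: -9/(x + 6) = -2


Multiply both sides by (x + 6): -9 = -2(x + 6)
Distribute: -9 = -2x - 12
-2x = -9 + 12 = 3
x = -3/2

x = -3/2


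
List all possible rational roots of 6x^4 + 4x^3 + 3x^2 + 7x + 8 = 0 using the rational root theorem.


Rational root theorem: possible roots are ±p/q where:
  p divides the constant term (8): p ∈ {1, 2, 4, 8}
  q divides the leading coefficient (6): q ∈ {1, 2, 3, 6}

All possible rational roots: -8, -4, -8/3, -2, -4/3, -1, -2/3, -1/2, -1/3, -1/6, 1/6, 1/3, 1/2, 2/3, 1, 4/3, 2, 8/3, 4, 8

-8, -4, -8/3, -2, -4/3, -1, -2/3, -1/2, -1/3, -1/6, 1/6, 1/3, 1/2, 2/3, 1, 4/3, 2, 8/3, 4, 8


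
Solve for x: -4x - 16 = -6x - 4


Starting with: -4x - 16 = -6x - 4
Move all x terms to left: (-4 + 6)x = -4 + 16
Simplify: 2x = 12
Divide both sides by 2: x = 6

x = 6


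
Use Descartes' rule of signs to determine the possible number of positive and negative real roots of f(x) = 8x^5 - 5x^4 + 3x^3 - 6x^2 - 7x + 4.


Descartes' rule of signs:

For positive roots, count sign changes in f(x) = 8x^5 - 5x^4 + 3x^3 - 6x^2 - 7x + 4:
Signs of coefficients: +, -, +, -, -, +
Number of sign changes: 4
Possible positive real roots: 4, 2, 0

For negative roots, examine f(-x) = -8x^5 - 5x^4 - 3x^3 - 6x^2 + 7x + 4:
Signs of coefficients: -, -, -, -, +, +
Number of sign changes: 1
Possible negative real roots: 1

Positive roots: 4 or 2 or 0; Negative roots: 1


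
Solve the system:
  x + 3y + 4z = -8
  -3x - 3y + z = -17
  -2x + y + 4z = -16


Using Cramer's rule. Expand each determinant along the first row.
D  = 1*[(-3)*4 - 1*1] - 3*[(-3)*4 - 1*(-2)] + 4*[(-3)*1 - (-3)*(-2)]
  = 1*(-13) - 3*(-10) + 4*(-9) = -19
Dx = (-8)*[(-3)*4 - 1*1] - 3*[(-17)*4 - 1*(-16)] + 4*[(-17)*1 - (-3)*(-16)]
  = (-8)*(-13) - 3*(-52) + 4*(-65) = 0
Dy = 1*[(-17)*4 - 1*(-16)] - (-8)*[(-3)*4 - 1*(-2)] + 4*[(-3)*(-16) - (-17)*(-2)]
  = 1*(-52) - (-8)*(-10) + 4*(14) = -76
Dz = 1*[(-3)*(-16) - (-17)*1] - 3*[(-3)*(-16) - (-17)*(-2)] + (-8)*[(-3)*1 - (-3)*(-2)]
  = 1*(65) - 3*(14) + (-8)*(-9) = 95
x = Dx/D = 0/-19 = 0, y = Dy/D = -76/-19 = 4, z = Dz/D = 95/-19 = -5
Check eq1: (1)(0) + (3)(4) + (4)(-5) = -8 = -8 ✓
Check eq2: (-3)(0) + (-3)(4) + (1)(-5) = -17 = -17 ✓
Check eq3: (-2)(0) + (1)(4) + (4)(-5) = -16 = -16 ✓

x = 0, y = 4, z = -5


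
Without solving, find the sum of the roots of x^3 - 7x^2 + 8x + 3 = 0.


By Vieta's formulas for x^3 + bx^2 + cx + d = 0:
  r1 + r2 + r3 = -b/a = 7
  r1*r2 + r1*r3 + r2*r3 = c/a = 8
  r1*r2*r3 = -d/a = -3


Sum = 7


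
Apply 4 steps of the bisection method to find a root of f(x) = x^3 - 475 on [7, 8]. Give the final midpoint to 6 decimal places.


f(x) = x^3 - 475
f(7) = -132 < 0
f(8) = 37 > 0

Step 1: midpoint = (7.000000 + 8.000000)/2 = 7.500000
  f(7.500000) = -53.125000
  f(mid) < 0, so root is in [7.500000, 8.000000]

Step 2: midpoint = (7.500000 + 8.000000)/2 = 7.750000
  f(7.750000) = -9.515625
  f(mid) < 0, so root is in [7.750000, 8.000000]

Step 3: midpoint = (7.750000 + 8.000000)/2 = 7.875000
  f(7.875000) = 13.373047
  f(mid) > 0, so root is in [7.750000, 7.875000]

Step 4: midpoint = (7.750000 + 7.875000)/2 = 7.812500
  f(7.812500) = 1.837158
  f(mid) > 0, so root is in [7.750000, 7.812500]

midpoint = 7.812500


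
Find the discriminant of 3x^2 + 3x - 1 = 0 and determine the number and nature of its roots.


For ax^2 + bx + c = 0, discriminant D = b^2 - 4ac
Here a = 3, b = 3, c = -1
D = (3)^2 - 4(3)(-1) = 9 + 12 = 21

D = 21 > 0 but not a perfect square
The equation has 2 distinct real irrational roots.

Discriminant = 21, 2 distinct real irrational roots


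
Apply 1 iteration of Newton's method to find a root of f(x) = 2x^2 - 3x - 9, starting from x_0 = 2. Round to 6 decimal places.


Newton's method: x_(n+1) = x_n - f(x_n)/f'(x_n)
f(x) = 2x^2 - 3x - 9
f'(x) = 4x - 3

Iteration 1:
  f(2.000000) = -7.000000
  f'(2.000000) = 5.000000
  x_1 = 2.000000 - (-7.000000)/(5.000000) = 3.400000

x_1 = 3.400000


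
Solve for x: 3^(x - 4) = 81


Express both sides with the same base.
81 = 3^4
Since the bases match, equate exponents: x - 4 = 4
So x = 4 - (-4) = 8

x = 8


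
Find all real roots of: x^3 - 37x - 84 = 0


Let p(x) = x^3 - 37x - 84. By the rational root theorem (leading coefficient 1), any rational root is an integer divisor of 84: try ±1, ±2, ... in turn.
Test x = 1: value = -120 ≠ 0.
Test x = -1: value = -48 ≠ 0.
Test x = 2: value = -150 ≠ 0.
Test x = -2: value = -18 ≠ 0.
Test x = 3: value = -168 ≠ 0.
Test x = -3: value = 0 ✓, so (x + 3) is a factor.
Synthetic division by (x + 3): bring down 1; 1(-3) + 0 = -3; (-3)(-3) - 37 = -28; (-28)(-3) - 84 = 0 → quotient x^2 - 3x - 28, remainder 0.
Solve the quadratic x^2 - 3x - 28 = 0: discriminant = (-3)^2 - 4(1)(-28) = 9 + 112 = 121.
sqrt(121) = 11, so x = (3 ± 11)/2: x = 7 or x = -4.

x = -4, x = -3, x = 7


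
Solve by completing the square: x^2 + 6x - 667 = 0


Start: x^2 + 6x - 667 = 0
Move constant: x^2 + 6x = 667
Half of 6 is 3, squared is 9
Add 9 to both sides: x^2 + 6x + 9 = 676
(x + 3)^2 = 676
x + 3 = ±26
x = -3 + 26 = 23 or x = -3 - 26 = -29

x = -29, x = 23


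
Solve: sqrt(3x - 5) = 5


Square both sides: 3x - 5 = 5^2 = 25
3x = 25 + 5 = 30
x = 10
Check: sqrt(3*10 - 5) = sqrt(25) = 5 ✓

x = 10


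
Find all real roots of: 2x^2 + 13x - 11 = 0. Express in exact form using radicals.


Using the quadratic formula: x = (-b ± sqrt(b^2 - 4ac)) / (2a)
Here a = 2, b = 13, c = -11
Discriminant = b^2 - 4ac = 13^2 - 4(2)(-11) = 169 + 88 = 257
Since discriminant = 257 > 0, there are two real roots.
x = (-13 ± sqrt(257)) / 4
Numerically: x ≈ 0.7578 or x ≈ -7.2578

x = (-13 + sqrt(257)) / 4 or x = (-13 - sqrt(257)) / 4


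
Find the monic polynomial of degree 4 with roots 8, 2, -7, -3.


A monic polynomial with roots 8, 2, -7, -3 is:
p(x) = (x - 8)(x - 2)(x + 7)(x + 3)
After multiplying by (x - 8): x - 8
After multiplying by (x - 2): x^2 - 10x + 16
After multiplying by (x + 7): x^3 - 3x^2 - 54x + 112
After multiplying by (x + 3): x^4 - 63x^2 - 50x + 336

x^4 - 63x^2 - 50x + 336


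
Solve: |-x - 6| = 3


An absolute value equation |expr| = 3 gives two cases:
Case 1: -x - 6 = 3
  -x = 9, so x = -9
Case 2: -x - 6 = -3
  -x = 3, so x = -3

x = -9, x = -3


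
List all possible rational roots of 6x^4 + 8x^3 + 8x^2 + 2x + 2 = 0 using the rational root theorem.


Rational root theorem: possible roots are ±p/q where:
  p divides the constant term (2): p ∈ {1, 2}
  q divides the leading coefficient (6): q ∈ {1, 2, 3, 6}

All possible rational roots: -2, -1, -2/3, -1/2, -1/3, -1/6, 1/6, 1/3, 1/2, 2/3, 1, 2

-2, -1, -2/3, -1/2, -1/3, -1/6, 1/6, 1/3, 1/2, 2/3, 1, 2


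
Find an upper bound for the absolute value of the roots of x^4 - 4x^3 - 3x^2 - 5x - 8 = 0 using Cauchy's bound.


Cauchy's bound: all roots r satisfy |r| <= 1 + max(|a_i/a_n|) for i = 0,...,n-1
where a_n is the leading coefficient.

Coefficients: [1, -4, -3, -5, -8]
Leading coefficient a_n = 1
Ratios |a_i/a_n|: 4, 3, 5, 8
Maximum ratio: 8
Cauchy's bound: |r| <= 1 + 8 = 9

Upper bound = 9


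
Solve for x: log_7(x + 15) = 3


Convert to exponential form: x + 15 = 7^3 = 343
x = 343 - 15 = 328
Check: log_7(328 + 15) = log_7(343) = log_7(343) = 3 ✓

x = 328


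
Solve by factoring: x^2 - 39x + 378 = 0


We need two numbers that multiply to 378 and add to -39.
Those numbers are -18 and -21 (since (-18) * (-21) = 378 and (-18) + (-21) = -39).
So x^2 - 39x + 378 = (x - 18)(x - 21) = 0
Setting each factor to zero: x = 18 or x = 21

x = 18, x = 21


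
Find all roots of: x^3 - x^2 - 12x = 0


The constant term is 0, so x = 0 is a root. Factor out x:
  x^2 - x - 12 = 0
Solve the quadratic x^2 - x - 12 = 0: discriminant = (-1)^2 - 4(1)(-12) = 1 + 48 = 49.
sqrt(49) = 7, so x = (1 ± 7)/2: x = 4 or x = -3.
Collecting all roots found:

x = -3, x = 0, x = 4


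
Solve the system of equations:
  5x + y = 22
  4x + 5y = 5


Using Cramer's rule:
Determinant D = (5)(5) - (4)(1) = 25 - 4 = 21
Dx = (22)(5) - (5)(1) = 110 - 5 = 105
Dy = (5)(5) - (4)(22) = 25 - 88 = -63
x = Dx/D = 105/21 = 5
y = Dy/D = -63/21 = -3

x = 5, y = -3


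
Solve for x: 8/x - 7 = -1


Subtract -7 from both sides: 8/x = 6
Multiply both sides by x: 8 = 6 * x
Divide by 6: x = 4/3

x = 4/3


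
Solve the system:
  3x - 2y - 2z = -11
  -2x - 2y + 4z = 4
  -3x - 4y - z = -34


Using Cramer's rule. Expand each determinant along the first row.
D  = 3*[(-2)*(-1) - 4*(-4)] - (-2)*[(-2)*(-1) - 4*(-3)] + (-2)*[(-2)*(-4) - (-2)*(-3)]
  = 3*(18) - (-2)*(14) + (-2)*(2) = 78
Dx = (-11)*[(-2)*(-1) - 4*(-4)] - (-2)*[4*(-1) - 4*(-34)] + (-2)*[4*(-4) - (-2)*(-34)]
  = (-11)*(18) - (-2)*(132) + (-2)*(-84) = 234
Dy = 3*[4*(-1) - 4*(-34)] - (-11)*[(-2)*(-1) - 4*(-3)] + (-2)*[(-2)*(-34) - 4*(-3)]
  = 3*(132) - (-11)*(14) + (-2)*(80) = 390
Dz = 3*[(-2)*(-34) - 4*(-4)] - (-2)*[(-2)*(-34) - 4*(-3)] + (-11)*[(-2)*(-4) - (-2)*(-3)]
  = 3*(84) - (-2)*(80) + (-11)*(2) = 390
x = Dx/D = 234/78 = 3, y = Dy/D = 390/78 = 5, z = Dz/D = 390/78 = 5
Check eq1: (3)(3) + (-2)(5) + (-2)(5) = -11 = -11 ✓
Check eq2: (-2)(3) + (-2)(5) + (4)(5) = 4 = 4 ✓
Check eq3: (-3)(3) + (-4)(5) + (-1)(5) = -34 = -34 ✓

x = 3, y = 5, z = 5


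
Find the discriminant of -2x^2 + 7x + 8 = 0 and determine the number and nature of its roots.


For ax^2 + bx + c = 0, discriminant D = b^2 - 4ac
Here a = -2, b = 7, c = 8
D = (7)^2 - 4(-2)(8) = 49 + 64 = 113

D = 113 > 0 but not a perfect square
The equation has 2 distinct real irrational roots.

Discriminant = 113, 2 distinct real irrational roots


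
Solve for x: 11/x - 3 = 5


Subtract -3 from both sides: 11/x = 8
Multiply both sides by x: 11 = 8 * x
Divide by 8: x = 11/8

x = 11/8


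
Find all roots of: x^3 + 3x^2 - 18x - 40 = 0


Let p(x) = x^3 + 3x^2 - 18x - 40. By the rational root theorem (leading coefficient 1), any rational root is an integer divisor of 40: try ±1, ±2, ... in turn.
Test x = 1: value = -54 ≠ 0.
Test x = -1: value = -20 ≠ 0.
Test x = 2: value = -56 ≠ 0.
Test x = -2: value = 0 ✓, so (x + 2) is a factor.
Synthetic division by (x + 2): bring down 1; 1(-2) + 3 = 1; 1(-2) - 18 = -20; (-20)(-2) - 40 = 0 → quotient x^2 + x - 20, remainder 0.
Solve the quadratic x^2 + x - 20 = 0: discriminant = 1^2 - 4(1)(-20) = 1 + 80 = 81.
sqrt(81) = 9, so x = (-1 ± 9)/2: x = 4 or x = -5.
Collecting all roots found:

x = -5, x = -2, x = 4


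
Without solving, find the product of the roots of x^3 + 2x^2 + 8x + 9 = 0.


By Vieta's formulas for x^3 + bx^2 + cx + d = 0:
  r1 + r2 + r3 = -b/a = -2
  r1*r2 + r1*r3 + r2*r3 = c/a = 8
  r1*r2*r3 = -d/a = -9


Product = -9


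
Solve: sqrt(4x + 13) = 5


Square both sides: 4x + 13 = 5^2 = 25
4x = 25 - 13 = 12
x = 3
Check: sqrt(4*3 + 13) = sqrt(25) = 5 ✓

x = 3


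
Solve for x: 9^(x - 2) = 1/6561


Express both sides with the same base.
1/6561 = 9^(-4)
Since the bases match, equate exponents: x - 2 = -4
So x = -4 - (-2) = -2

x = -2


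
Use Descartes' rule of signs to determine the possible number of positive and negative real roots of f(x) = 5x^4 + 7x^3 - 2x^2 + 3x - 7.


Descartes' rule of signs:

For positive roots, count sign changes in f(x) = 5x^4 + 7x^3 - 2x^2 + 3x - 7:
Signs of coefficients: +, +, -, +, -
Number of sign changes: 3
Possible positive real roots: 3, 1

For negative roots, examine f(-x) = 5x^4 - 7x^3 - 2x^2 - 3x - 7:
Signs of coefficients: +, -, -, -, -
Number of sign changes: 1
Possible negative real roots: 1

Positive roots: 3 or 1; Negative roots: 1


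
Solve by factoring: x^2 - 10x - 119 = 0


We need two numbers that multiply to -119 and add to -10.
Those numbers are 7 and -17 (since 7 * (-17) = -119 and 7 + (-17) = -10).
So x^2 - 10x - 119 = (x + 7)(x - 17) = 0
Setting each factor to zero: x = -7 or x = 17

x = -7, x = 17


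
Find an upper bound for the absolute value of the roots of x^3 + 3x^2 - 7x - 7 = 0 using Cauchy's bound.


Cauchy's bound: all roots r satisfy |r| <= 1 + max(|a_i/a_n|) for i = 0,...,n-1
where a_n is the leading coefficient.

Coefficients: [1, 3, -7, -7]
Leading coefficient a_n = 1
Ratios |a_i/a_n|: 3, 7, 7
Maximum ratio: 7
Cauchy's bound: |r| <= 1 + 7 = 8

Upper bound = 8


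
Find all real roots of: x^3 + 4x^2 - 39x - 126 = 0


Let p(x) = x^3 + 4x^2 - 39x - 126. By the rational root theorem (leading coefficient 1), any rational root is an integer divisor of 126: try ±1, ±2, ... in turn.
Test x = 1: value = -160 ≠ 0.
Test x = -1: value = -84 ≠ 0.
Test x = 2: value = -180 ≠ 0.
Test x = -2: value = -40 ≠ 0.
Test x = 3: value = -180 ≠ 0.
Test x = -3: value = 0 ✓, so (x + 3) is a factor.
Synthetic division by (x + 3): bring down 1; 1(-3) + 4 = 1; 1(-3) - 39 = -42; (-42)(-3) - 126 = 0 → quotient x^2 + x - 42, remainder 0.
Solve the quadratic x^2 + x - 42 = 0: discriminant = 1^2 - 4(1)(-42) = 1 + 168 = 169.
sqrt(169) = 13, so x = (-1 ± 13)/2: x = 6 or x = -7.

x = -7, x = -3, x = 6


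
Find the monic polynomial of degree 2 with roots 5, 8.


A monic polynomial with roots 5, 8 is:
p(x) = (x - 5)(x - 8)
After multiplying by (x - 5): x - 5
After multiplying by (x - 8): x^2 - 13x + 40

x^2 - 13x + 40
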